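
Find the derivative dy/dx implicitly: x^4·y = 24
Take d/dx of both sides. Since y is implicitly a function of x, the chain rule attaches a y' = dy/dx factor whenever we differentiate through y.

Set F(x, y) = (left side) − (right side), so the curve is F = 0. Differentiating each term of F:
  d/dx[x^4y] = x^4·y' + 4x^3y
  d/dx[-24] = 0

Collecting, the y'-free part is the partial derivative in x and the y' coefficient is the partial derivative in y:
  ∂F/∂x = 4x^3y
  ∂F/∂y = x^4

so d/dx[F(x, y(x))] = ∂F/∂x + (∂F/∂y)·y' = 0. Rearranging,
  dy/dx = -(∂F/∂x)/(∂F/∂y) = -(4x^3y)/(x^4) = -4y/x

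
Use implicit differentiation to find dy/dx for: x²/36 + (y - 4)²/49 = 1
Apply d/dx to both sides, remembering that y depends on x. Each occurrence of y therefore brings in a y' = dy/dx via the chain rule.

With F(x, y) equal to the left-hand side minus the right, differentiate F term by term:
  d/dx[x^2/36] = x/18
  d/dx[(y - 4)^2/49] = 2·y'(y - 4)/49
  d/dx[-1] = 0
Adding these up, d/dx[F] = 0 becomes
  (x/18) + (2y/49 - 8/49)·y' = 0,
so isolating y',
  dy/dx = -(x/18)/(2y/49 - 8/49)
        = -(x/18)/(2(y - 4)/49) = -49x/(36y - 144)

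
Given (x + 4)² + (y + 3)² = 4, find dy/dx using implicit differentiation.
Differentiate both sides with respect to x, treating y as y(x). By the chain rule, any term containing y contributes a factor of y' = dy/dx when we differentiate it.

Move every term to one side and write the relation as F(x, y) = 0. Term by term,
  d/dx[(x + 4)^2] = 2x + 8
  d/dx[(y + 3)^2] = 2·y'(y + 3)
  d/dx[-4] = 0

The pieces without y' make up ∂F/∂x and the coefficient of y' is ∂F/∂y:
  ∂F/∂x = 2x + 8,
  ∂F/∂y = 2y + 6.

Since d/dx[F] = ∂F/∂x + (∂F/∂y)·y' = 0, solve for y':
  (∂F/∂y)·y' = -∂F/∂x
  dy/dx = -(∂F/∂x)/(∂F/∂y) = -(2x + 8)/(2y + 6) = (-x - 4)/(y + 3)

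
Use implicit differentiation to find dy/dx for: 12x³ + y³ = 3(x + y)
Differentiate both sides with respect to x, treating y as y(x). By the chain rule, any term containing y contributes a factor of y' = dy/dx when we differentiate it.

Move every term to one side and write the relation as F(x, y) = 0. Term by term,
  d/dx[12x^3] = 36x^2
  d/dx[-3x] = -3
  d/dx[y^3] = 3y^2·y'
  d/dx[-3y] = -3·y'

The pieces without y' make up ∂F/∂x and the coefficient of y' is ∂F/∂y:
  ∂F/∂x = 36x^2 - 3,
  ∂F/∂y = 3y^2 - 3.

Since d/dx[F] = ∂F/∂x + (∂F/∂y)·y' = 0, solve for y':
  (∂F/∂y)·y' = -∂F/∂x
  dy/dx = -(∂F/∂x)/(∂F/∂y) = -(36x^2 - 3)/(3y^2 - 3) = (1 - 12x^2)/(y^2 - 1)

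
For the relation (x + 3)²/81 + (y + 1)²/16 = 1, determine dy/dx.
Differentiate the relation implicitly: treat y = y(x) and apply the chain rule, so every y-derivative picks up a y' = dy/dx factor.

With everything moved to the left-hand side, differentiate term by term:
  d/dx[(x + 3)^2/81] = 2x/81 + 2/27
  d/dx[(y + 1)^2/16] = y'(y + 1)/8
  d/dx[-1] = 0

Separating the contributions that come from x directly and those that come through y:
  without y':      2x/81 + 2/27
  multiplying y':  y/8 + 1/8

so (2x/81 + 2/27) + (y/8 + 1/8)·y' = 0, and therefore
  dy/dx = -(2x/81 + 2/27)/(y/8 + 1/8)
        = -(2(x + 3)/81)/((y + 1)/8) = 16(-x - 3)/(81(y + 1))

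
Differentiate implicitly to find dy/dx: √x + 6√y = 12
Apply d/dx to both sides, remembering that y depends on x. Each occurrence of y therefore brings in a y' = dy/dx via the chain rule.

With F(x, y) equal to the left-hand side minus the right, differentiate F term by term:
  d/dx[√(x)] = 1/(2√(x))
  d/dx[6√(y)] = 3·y'/√(y)
  d/dx[-12] = 0
Adding these up, d/dx[F] = 0 becomes
  (1/(2√(x))) + (3/√(y))·y' = 0,
so isolating y',
  dy/dx = -(1/(2√(x)))/(3/√(y)) = -√(y)/(6√(x))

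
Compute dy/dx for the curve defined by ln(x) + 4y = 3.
Differentiate both sides with respect to x, treating y as y(x). By the chain rule, any term containing y contributes a factor of y' = dy/dx when we differentiate it.

Move every term to one side and write the relation as F(x, y) = 0. Term by term,
  d/dx[4y] = 4·y'
  d/dx[ln(x)] = 1/x
  d/dx[-3] = 0

The pieces without y' make up ∂F/∂x and the coefficient of y' is ∂F/∂y:
  ∂F/∂x = 1/x,
  ∂F/∂y = 4.

Since d/dx[F] = ∂F/∂x + (∂F/∂y)·y' = 0, solve for y':
  (∂F/∂y)·y' = -∂F/∂x
  dy/dx = -(∂F/∂x)/(∂F/∂y) = -(1/x)/(4) = -1/(4x)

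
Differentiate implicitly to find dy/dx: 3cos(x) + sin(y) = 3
Differentiate both sides with respect to x, treating y as y(x). By the chain rule, any term containing y contributes a factor of y' = dy/dx when we differentiate it.

Move every term to one side and write the relation as F(x, y) = 0. Term by term,
  d/dx[sin(y)] = y'·cos(y)
  d/dx[3cos(x)] = -3sin(x)
  d/dx[-3] = 0

The pieces without y' make up ∂F/∂x and the coefficient of y' is ∂F/∂y:
  ∂F/∂x = -3sin(x),
  ∂F/∂y = cos(y).

Since d/dx[F] = ∂F/∂x + (∂F/∂y)·y' = 0, solve for y':
  (∂F/∂y)·y' = -∂F/∂x
  dy/dx = -(∂F/∂x)/(∂F/∂y) = -(-3sin(x))/(cos(y)) = 3sin(x)/cos(y)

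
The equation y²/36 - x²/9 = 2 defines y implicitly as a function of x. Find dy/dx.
Differentiate both sides with respect to x, treating y as y(x). By the chain rule, any term containing y contributes a factor of y' = dy/dx when we differentiate it.

Move every term to one side and write the relation as F(x, y) = 0. Term by term,
  d/dx[-x^2/9] = -2x/9
  d/dx[y^2/36] = y·y'/18
  d/dx[-2] = 0

The pieces without y' make up ∂F/∂x and the coefficient of y' is ∂F/∂y:
  ∂F/∂x = -2x/9,
  ∂F/∂y = y/18.

Since d/dx[F] = ∂F/∂x + (∂F/∂y)·y' = 0, solve for y':
  (∂F/∂y)·y' = -∂F/∂x
  dy/dx = -(∂F/∂x)/(∂F/∂y) = -(-2x/9)/(y/18) = 4x/y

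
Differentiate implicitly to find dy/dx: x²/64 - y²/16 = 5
Differentiate the relation implicitly: treat y = y(x) and apply the chain rule, so every y-derivative picks up a y' = dy/dx factor.

With everything moved to the left-hand side, differentiate term by term:
  d/dx[x^2/64] = x/32
  d/dx[-y^2/16] = -y·y'/8
  d/dx[-5] = 0

Separating the contributions that come from x directly and those that come through y:
  without y':      x/32
  multiplying y':  -y/8

so (x/32) + (-y/8)·y' = 0, and therefore
  dy/dx = -(x/32)/(-y/8) = x/(4y)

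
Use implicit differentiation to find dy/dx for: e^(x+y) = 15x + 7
Apply d/dx to both sides, remembering that y depends on x. Each occurrence of y therefore brings in a y' = dy/dx via the chain rule.

With F(x, y) equal to the left-hand side minus the right, differentiate F term by term:
  d/dx[-15x] = -15
  d/dx[e^(x + y)] = (y' + 1)·e^(x + y)
  d/dx[-7] = 0
Adding these up, d/dx[F] = 0 becomes
  (e^(x + y) - 15) + (e^(x + y))·y' = 0,
so isolating y',
  dy/dx = -(e^(x + y) - 15)/(e^(x + y)) = 15e^(-x - y) - 1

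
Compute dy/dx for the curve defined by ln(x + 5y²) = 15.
Differentiate the relation implicitly: treat y = y(x) and apply the chain rule, so every y-derivative picks up a y' = dy/dx factor.

With everything moved to the left-hand side, differentiate term by term:
  d/dx[ln(x + 5y^2)] = (10y·y' + 1)/(x + 5y^2)
  d/dx[-15] = 0

Separating the contributions that come from x directly and those that come through y:
  without y':      1/(x + 5y^2)
  multiplying y':  10y/(x + 5y^2)

so (1/(x + 5y^2)) + (10y/(x + 5y^2))·y' = 0, and therefore
  dy/dx = -(1/(x + 5y^2))/(10y/(x + 5y^2)) = -1/(10y)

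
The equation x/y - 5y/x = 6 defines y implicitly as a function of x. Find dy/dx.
Apply d/dx to both sides, remembering that y depends on x. Each occurrence of y therefore brings in a y' = dy/dx via the chain rule.

With F(x, y) equal to the left-hand side minus the right, differentiate F term by term:
  d/dx[x/y] = -x·y'/y^2 + 1/y
  d/dx[-5y/x] = -5·y'/x + 5y/x^2
  d/dx[-6] = 0
Adding these up, d/dx[F] = 0 becomes
  (1/y + 5y/x^2) + (-x/y^2 - 5/x)·y' = 0,
so isolating y',
  dy/dx = -(1/y + 5y/x^2)/(-x/y^2 - 5/x)
        = -((x^2 + 5y^2)/(x^2y))/(-(x^2 + 5y^2)/(xy^2)) = y/x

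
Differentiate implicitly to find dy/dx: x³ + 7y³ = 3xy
Differentiate the relation implicitly: treat y = y(x) and apply the chain rule, so every y-derivative picks up a y' = dy/dx factor.

With everything moved to the left-hand side, differentiate term by term:
  d/dx[x^3] = 3x^2
  d/dx[-3xy] = -3x·y' - 3y
  d/dx[7y^3] = 21y^2·y'

Separating the contributions that come from x directly and those that come through y:
  without y':      3x^2 - 3y
  multiplying y':  -3x + 21y^2

so (3x^2 - 3y) + (-3x + 21y^2)·y' = 0, and therefore
  dy/dx = -(3x^2 - 3y)/(-3x + 21y^2) = (x^2 - y)/(x - 7y^2)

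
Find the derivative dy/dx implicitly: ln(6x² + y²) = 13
Differentiate both sides with respect to x, treating y as y(x). By the chain rule, any term containing y contributes a factor of y' = dy/dx when we differentiate it.

Move every term to one side and write the relation as F(x, y) = 0. Term by term,
  d/dx[ln(6x^2 + y^2)] = (12x + 2y·y')/(6x^2 + y^2)
  d/dx[-13] = 0

The pieces without y' make up ∂F/∂x and the coefficient of y' is ∂F/∂y:
  ∂F/∂x = 12x/(6x^2 + y^2),
  ∂F/∂y = 2y/(6x^2 + y^2).

Since d/dx[F] = ∂F/∂x + (∂F/∂y)·y' = 0, solve for y':
  (∂F/∂y)·y' = -∂F/∂x
  dy/dx = -(∂F/∂x)/(∂F/∂y) = -(12x/(6x^2 + y^2))/(2y/(6x^2 + y^2)) = -6x/y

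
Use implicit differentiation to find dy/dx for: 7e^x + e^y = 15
Apply d/dx to both sides, remembering that y depends on x. Each occurrence of y therefore brings in a y' = dy/dx via the chain rule.

With F(x, y) equal to the left-hand side minus the right, differentiate F term by term:
  d/dx[7e^(x)] = 7e^(x)
  d/dx[e^(y)] = y'·e^(y)
  d/dx[-15] = 0
Adding these up, d/dx[F] = 0 becomes
  (7e^(x)) + (e^(y))·y' = 0,
so isolating y',
  dy/dx = -(7e^(x))/(e^(y)) = -7e^(x - y)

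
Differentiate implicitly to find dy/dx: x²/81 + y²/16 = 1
Differentiate the relation implicitly: treat y = y(x) and apply the chain rule, so every y-derivative picks up a y' = dy/dx factor.

With everything moved to the left-hand side, differentiate term by term:
  d/dx[x^2/81] = 2x/81
  d/dx[y^2/16] = y·y'/8
  d/dx[-1] = 0

Separating the contributions that come from x directly and those that come through y:
  without y':      2x/81
  multiplying y':  y/8

so (2x/81) + (y/8)·y' = 0, and therefore
  dy/dx = -(2x/81)/(y/8) = -16x/(81y)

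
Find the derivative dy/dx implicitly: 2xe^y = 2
Take d/dx of both sides. Since y is implicitly a function of x, the chain rule attaches a y' = dy/dx factor whenever we differentiate through y.

Set F(x, y) = (left side) − (right side), so the curve is F = 0. Differentiating each term of F:
  d/dx[2x·e^(y)] = 2x·y'·e^(y) + 2e^(y)
  d/dx[-2] = 0

Collecting, the y'-free part is the partial derivative in x and the y' coefficient is the partial derivative in y:
  ∂F/∂x = 2e^(y)
  ∂F/∂y = 2x·e^(y)

so d/dx[F(x, y(x))] = ∂F/∂x + (∂F/∂y)·y' = 0. Rearranging,
  dy/dx = -(∂F/∂x)/(∂F/∂y) = -(2e^(y))/(2x·e^(y)) = -1/x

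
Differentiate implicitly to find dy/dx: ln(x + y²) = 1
Take d/dx of both sides. Since y is implicitly a function of x, the chain rule attaches a y' = dy/dx factor whenever we differentiate through y.

Set F(x, y) = (left side) − (right side), so the curve is F = 0. Differentiating each term of F:
  d/dx[ln(x + y^2)] = (2y·y' + 1)/(x + y^2)
  d/dx[-1] = 0

Collecting, the y'-free part is the partial derivative in x and the y' coefficient is the partial derivative in y:
  ∂F/∂x = 1/(x + y^2)
  ∂F/∂y = 2y/(x + y^2)

so d/dx[F(x, y(x))] = ∂F/∂x + (∂F/∂y)·y' = 0. Rearranging,
  dy/dx = -(∂F/∂x)/(∂F/∂y) = -(1/(x + y^2))/(2y/(x + y^2)) = -1/(2y)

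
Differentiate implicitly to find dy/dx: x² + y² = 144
Take d/dx of both sides. Since y is implicitly a function of x, the chain rule attaches a y' = dy/dx factor whenever we differentiate through y.

Set F(x, y) = (left side) − (right side), so the curve is F = 0. Differentiating each term of F:
  d/dx[x^2] = 2x
  d/dx[y^2] = 2y·y'
  d/dx[-144] = 0

Collecting, the y'-free part is the partial derivative in x and the y' coefficient is the partial derivative in y:
  ∂F/∂x = 2x
  ∂F/∂y = 2y

so d/dx[F(x, y(x))] = ∂F/∂x + (∂F/∂y)·y' = 0. Rearranging,
  dy/dx = -(∂F/∂x)/(∂F/∂y) = -(2x)/(2y) = -x/y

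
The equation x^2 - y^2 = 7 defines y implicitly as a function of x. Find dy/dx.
Differentiate both sides with respect to x, treating y as y(x). By the chain rule, any term containing y contributes a factor of y' = dy/dx when we differentiate it.

Move every term to one side and write the relation as F(x, y) = 0. Term by term,
  d/dx[x^2] = 2x
  d/dx[-y^2] = -2y·y'
  d/dx[-7] = 0

The pieces without y' make up ∂F/∂x and the coefficient of y' is ∂F/∂y:
  ∂F/∂x = 2x,
  ∂F/∂y = -2y.

Since d/dx[F] = ∂F/∂x + (∂F/∂y)·y' = 0, solve for y':
  (∂F/∂y)·y' = -∂F/∂x
  dy/dx = -(∂F/∂x)/(∂F/∂y) = -(2x)/(-2y) = x/y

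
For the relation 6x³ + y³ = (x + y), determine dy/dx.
Apply d/dx to both sides, remembering that y depends on x. Each occurrence of y therefore brings in a y' = dy/dx via the chain rule.

With F(x, y) equal to the left-hand side minus the right, differentiate F term by term:
  d/dx[6x^3] = 18x^2
  d/dx[-x] = -1
  d/dx[y^3] = 3y^2·y'
  d/dx[-y] = -y'
Adding these up, d/dx[F] = 0 becomes
  (18x^2 - 1) + (3y^2 - 1)·y' = 0,
so isolating y',
  dy/dx = -(18x^2 - 1)/(3y^2 - 1) = (1 - 18x^2)/(3y^2 - 1)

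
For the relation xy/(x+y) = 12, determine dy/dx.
Differentiate the relation implicitly: treat y = y(x) and apply the chain rule, so every y-derivative picks up a y' = dy/dx factor.

With everything moved to the left-hand side, differentiate term by term:
  d/dx[xy/(x + y)] = xy(-y' - 1)/(x + y)^2 + x·y'/(x + y) + y/(x + y)
  d/dx[-12] = 0

Separating the contributions that come from x directly and those that come through y:
  without y':      -xy/(x + y)^2 + y/(x + y)
  multiplying y':  -xy/(x + y)^2 + x/(x + y)

so (-xy/(x + y)^2 + y/(x + y)) + (-xy/(x + y)^2 + x/(x + y))·y' = 0, and therefore
  dy/dx = -(-xy/(x + y)^2 + y/(x + y))/(-xy/(x + y)^2 + x/(x + y))
        = -(y^2/(x + y)^2)/(x^2/(x + y)^2) = -y^2/x^2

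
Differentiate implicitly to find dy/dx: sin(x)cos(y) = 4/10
Take d/dx of both sides. Since y is implicitly a function of x, the chain rule attaches a y' = dy/dx factor whenever we differentiate through y.

Set F(x, y) = (left side) − (right side), so the curve is F = 0. Differentiating each term of F:
  d/dx[sin(x)·cos(y)] = -y'·sin(x)·sin(y) + cos(x)·cos(y)
  d/dx[-2/5] = 0

Collecting, the y'-free part is the partial derivative in x and the y' coefficient is the partial derivative in y:
  ∂F/∂x = cos(x)·cos(y)
  ∂F/∂y = -sin(x)·sin(y)

so d/dx[F(x, y(x))] = ∂F/∂x + (∂F/∂y)·y' = 0. Rearranging,
  dy/dx = -(∂F/∂x)/(∂F/∂y) = -(cos(x)·cos(y))/(-sin(x)·sin(y)) = 1/(tan(x)·tan(y))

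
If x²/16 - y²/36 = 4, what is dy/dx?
Take d/dx of both sides. Since y is implicitly a function of x, the chain rule attaches a y' = dy/dx factor whenever we differentiate through y.

Set F(x, y) = (left side) − (right side), so the curve is F = 0. Differentiating each term of F:
  d/dx[x^2/16] = x/8
  d/dx[-y^2/36] = -y·y'/18
  d/dx[-4] = 0

Collecting, the y'-free part is the partial derivative in x and the y' coefficient is the partial derivative in y:
  ∂F/∂x = x/8
  ∂F/∂y = -y/18

so d/dx[F(x, y(x))] = ∂F/∂x + (∂F/∂y)·y' = 0. Rearranging,
  dy/dx = -(∂F/∂x)/(∂F/∂y) = -(x/8)/(-y/18) = 9x/(4y)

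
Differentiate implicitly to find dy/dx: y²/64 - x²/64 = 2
Differentiate the relation implicitly: treat y = y(x) and apply the chain rule, so every y-derivative picks up a y' = dy/dx factor.

With everything moved to the left-hand side, differentiate term by term:
  d/dx[-x^2/64] = -x/32
  d/dx[y^2/64] = y·y'/32
  d/dx[-2] = 0

Separating the contributions that come from x directly and those that come through y:
  without y':      -x/32
  multiplying y':  y/32

so (-x/32) + (y/32)·y' = 0, and therefore
  dy/dx = -(-x/32)/(y/32) = x/y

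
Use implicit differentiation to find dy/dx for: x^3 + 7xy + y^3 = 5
Take d/dx of both sides. Since y is implicitly a function of x, the chain rule attaches a y' = dy/dx factor whenever we differentiate through y.

Set F(x, y) = (left side) − (right side), so the curve is F = 0. Differentiating each term of F:
  d/dx[x^3] = 3x^2
  d/dx[7xy] = 7x·y' + 7y
  d/dx[y^3] = 3y^2·y'
  d/dx[-5] = 0

Collecting, the y'-free part is the partial derivative in x and the y' coefficient is the partial derivative in y:
  ∂F/∂x = 3x^2 + 7y
  ∂F/∂y = 7x + 3y^2

so d/dx[F(x, y(x))] = ∂F/∂x + (∂F/∂y)·y' = 0. Rearranging,
  dy/dx = -(∂F/∂x)/(∂F/∂y) = -(3x^2 + 7y)/(7x + 3y^2) = (-3x^2 - 7y)/(7x + 3y^2)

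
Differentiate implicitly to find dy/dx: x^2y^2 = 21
Take d/dx of both sides. Since y is implicitly a function of x, the chain rule attaches a y' = dy/dx factor whenever we differentiate through y.

Set F(x, y) = (left side) − (right side), so the curve is F = 0. Differentiating each term of F:
  d/dx[x^2y^2] = 2x^2y·y' + 2xy^2
  d/dx[-21] = 0

Collecting, the y'-free part is the partial derivative in x and the y' coefficient is the partial derivative in y:
  ∂F/∂x = 2xy^2
  ∂F/∂y = 2x^2y

so d/dx[F(x, y(x))] = ∂F/∂x + (∂F/∂y)·y' = 0. Rearranging,
  dy/dx = -(∂F/∂x)/(∂F/∂y) = -(2xy^2)/(2x^2y) = -y/x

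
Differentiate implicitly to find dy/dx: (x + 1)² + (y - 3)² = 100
Differentiate the relation implicitly: treat y = y(x) and apply the chain rule, so every y-derivative picks up a y' = dy/dx factor.

With everything moved to the left-hand side, differentiate term by term:
  d/dx[(x + 1)^2] = 2x + 2
  d/dx[(y - 3)^2] = 2·y'(y - 3)
  d/dx[-100] = 0

Separating the contributions that come from x directly and those that come through y:
  without y':      2x + 2
  multiplying y':  2y - 6

so (2x + 2) + (2y - 6)·y' = 0, and therefore
  dy/dx = -(2x + 2)/(2y - 6) = (-x - 1)/(y - 3)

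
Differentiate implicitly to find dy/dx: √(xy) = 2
Apply d/dx to both sides, remembering that y depends on x. Each occurrence of y therefore brings in a y' = dy/dx via the chain rule.

With F(x, y) equal to the left-hand side minus the right, differentiate F term by term:
  d/dx[√(xy)] = √(xy)(x·y'/2 + y/2)/(xy)
  d/dx[-2] = 0
Adding these up, d/dx[F] = 0 becomes
  (√(xy)/(2x)) + (√(xy)/(2y))·y' = 0,
so isolating y',
  dy/dx = -(√(xy)/(2x))/(√(xy)/(2y)) = -y/x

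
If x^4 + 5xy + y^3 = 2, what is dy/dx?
Differentiate both sides with respect to x, treating y as y(x). By the chain rule, any term containing y contributes a factor of y' = dy/dx when we differentiate it.

Move every term to one side and write the relation as F(x, y) = 0. Term by term,
  d/dx[x^4] = 4x^3
  d/dx[5xy] = 5x·y' + 5y
  d/dx[y^3] = 3y^2·y'
  d/dx[-2] = 0

The pieces without y' make up ∂F/∂x and the coefficient of y' is ∂F/∂y:
  ∂F/∂x = 4x^3 + 5y,
  ∂F/∂y = 5x + 3y^2.

Since d/dx[F] = ∂F/∂x + (∂F/∂y)·y' = 0, solve for y':
  (∂F/∂y)·y' = -∂F/∂x
  dy/dx = -(∂F/∂x)/(∂F/∂y) = -(4x^3 + 5y)/(5x + 3y^2) = (-4x^3 - 5y)/(5x + 3y^2)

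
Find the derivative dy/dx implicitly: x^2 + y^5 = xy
Differentiate both sides with respect to x, treating y as y(x). By the chain rule, any term containing y contributes a factor of y' = dy/dx when we differentiate it.

Move every term to one side and write the relation as F(x, y) = 0. Term by term,
  d/dx[x^2] = 2x
  d/dx[-xy] = -x·y' - y
  d/dx[y^5] = 5y^4·y'

The pieces without y' make up ∂F/∂x and the coefficient of y' is ∂F/∂y:
  ∂F/∂x = 2x - y,
  ∂F/∂y = -x + 5y^4.

Since d/dx[F] = ∂F/∂x + (∂F/∂y)·y' = 0, solve for y':
  (∂F/∂y)·y' = -∂F/∂x
  dy/dx = -(∂F/∂x)/(∂F/∂y) = -(2x - y)/(-x + 5y^4) = (2x - y)/(x - 5y^4)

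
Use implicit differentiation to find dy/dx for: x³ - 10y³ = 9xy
Differentiate both sides with respect to x, treating y as y(x). By the chain rule, any term containing y contributes a factor of y' = dy/dx when we differentiate it.

Move every term to one side and write the relation as F(x, y) = 0. Term by term,
  d/dx[x^3] = 3x^2
  d/dx[-9xy] = -9x·y' - 9y
  d/dx[-10y^3] = -30y^2·y'

The pieces without y' make up ∂F/∂x and the coefficient of y' is ∂F/∂y:
  ∂F/∂x = 3x^2 - 9y,
  ∂F/∂y = -9x - 30y^2.

Since d/dx[F] = ∂F/∂x + (∂F/∂y)·y' = 0, solve for y':
  (∂F/∂y)·y' = -∂F/∂x
  dy/dx = -(∂F/∂x)/(∂F/∂y) = -(3x^2 - 9y)/(-9x - 30y^2) = (x^2 - 3y)/(3x + 10y^2)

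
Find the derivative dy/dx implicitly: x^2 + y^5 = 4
Apply d/dx to both sides, remembering that y depends on x. Each occurrence of y therefore brings in a y' = dy/dx via the chain rule.

With F(x, y) equal to the left-hand side minus the right, differentiate F term by term:
  d/dx[x^2] = 2x
  d/dx[y^5] = 5y^4·y'
  d/dx[-4] = 0
Adding these up, d/dx[F] = 0 becomes
  (2x) + (5y^4)·y' = 0,
so isolating y',
  dy/dx = -(2x)/(5y^4) = -2x/(5y^4)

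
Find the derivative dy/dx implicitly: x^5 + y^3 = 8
Apply d/dx to both sides, remembering that y depends on x. Each occurrence of y therefore brings in a y' = dy/dx via the chain rule.

With F(x, y) equal to the left-hand side minus the right, differentiate F term by term:
  d/dx[x^5] = 5x^4
  d/dx[y^3] = 3y^2·y'
  d/dx[-8] = 0
Adding these up, d/dx[F] = 0 becomes
  (5x^4) + (3y^2)·y' = 0,
so isolating y',
  dy/dx = -(5x^4)/(3y^2) = -5x^4/(3y^2)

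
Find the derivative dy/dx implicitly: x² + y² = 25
Take d/dx of both sides. Since y is implicitly a function of x, the chain rule attaches a y' = dy/dx factor whenever we differentiate through y.

Set F(x, y) = (left side) − (right side), so the curve is F = 0. Differentiating each term of F:
  d/dx[x^2] = 2x
  d/dx[y^2] = 2y·y'
  d/dx[-25] = 0

Collecting, the y'-free part is the partial derivative in x and the y' coefficient is the partial derivative in y:
  ∂F/∂x = 2x
  ∂F/∂y = 2y

so d/dx[F(x, y(x))] = ∂F/∂x + (∂F/∂y)·y' = 0. Rearranging,
  dy/dx = -(∂F/∂x)/(∂F/∂y) = -(2x)/(2y) = -x/y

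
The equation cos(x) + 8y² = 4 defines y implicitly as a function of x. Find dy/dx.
Take d/dx of both sides. Since y is implicitly a function of x, the chain rule attaches a y' = dy/dx factor whenever we differentiate through y.

Set F(x, y) = (left side) − (right side), so the curve is F = 0. Differentiating each term of F:
  d/dx[8y^2] = 16y·y'
  d/dx[cos(x)] = -sin(x)
  d/dx[-4] = 0

Collecting, the y'-free part is the partial derivative in x and the y' coefficient is the partial derivative in y:
  ∂F/∂x = -sin(x)
  ∂F/∂y = 16y

so d/dx[F(x, y(x))] = ∂F/∂x + (∂F/∂y)·y' = 0. Rearranging,
  dy/dx = -(∂F/∂x)/(∂F/∂y) = -(-sin(x))/(16y) = sin(x)/(16y)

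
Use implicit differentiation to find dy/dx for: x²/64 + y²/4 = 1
Take d/dx of both sides. Since y is implicitly a function of x, the chain rule attaches a y' = dy/dx factor whenever we differentiate through y.

Set F(x, y) = (left side) − (right side), so the curve is F = 0. Differentiating each term of F:
  d/dx[x^2/64] = x/32
  d/dx[y^2/4] = y·y'/2
  d/dx[-1] = 0

Collecting, the y'-free part is the partial derivative in x and the y' coefficient is the partial derivative in y:
  ∂F/∂x = x/32
  ∂F/∂y = y/2

so d/dx[F(x, y(x))] = ∂F/∂x + (∂F/∂y)·y' = 0. Rearranging,
  dy/dx = -(∂F/∂x)/(∂F/∂y) = -(x/32)/(y/2) = -x/(16y)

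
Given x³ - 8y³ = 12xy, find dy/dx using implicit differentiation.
Differentiate both sides with respect to x, treating y as y(x). By the chain rule, any term containing y contributes a factor of y' = dy/dx when we differentiate it.

Move every term to one side and write the relation as F(x, y) = 0. Term by term,
  d/dx[x^3] = 3x^2
  d/dx[-12xy] = -12x·y' - 12y
  d/dx[-8y^3] = -24y^2·y'

The pieces without y' make up ∂F/∂x and the coefficient of y' is ∂F/∂y:
  ∂F/∂x = 3x^2 - 12y,
  ∂F/∂y = -12x - 24y^2.

Since d/dx[F] = ∂F/∂x + (∂F/∂y)·y' = 0, solve for y':
  (∂F/∂y)·y' = -∂F/∂x
  dy/dx = -(∂F/∂x)/(∂F/∂y) = -(3x^2 - 12y)/(-12x - 24y^2) = (x^2/4 - y)/(x + 2y^2)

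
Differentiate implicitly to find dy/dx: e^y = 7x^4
Apply d/dx to both sides, remembering that y depends on x. Each occurrence of y therefore brings in a y' = dy/dx via the chain rule.

With F(x, y) equal to the left-hand side minus the right, differentiate F term by term:
  d/dx[-7x^4] = -28x^3
  d/dx[e^(y)] = y'·e^(y)
Adding these up, d/dx[F] = 0 becomes
  (-28x^3) + (e^(y))·y' = 0,
so isolating y',
  dy/dx = -(-28x^3)/(e^(y)) = 28x^3e^(-y)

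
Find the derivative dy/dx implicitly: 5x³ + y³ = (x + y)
Differentiate both sides with respect to x, treating y as y(x). By the chain rule, any term containing y contributes a factor of y' = dy/dx when we differentiate it.

Move every term to one side and write the relation as F(x, y) = 0. Term by term,
  d/dx[5x^3] = 15x^2
  d/dx[-x] = -1
  d/dx[y^3] = 3y^2·y'
  d/dx[-y] = -y'

The pieces without y' make up ∂F/∂x and the coefficient of y' is ∂F/∂y:
  ∂F/∂x = 15x^2 - 1,
  ∂F/∂y = 3y^2 - 1.

Since d/dx[F] = ∂F/∂x + (∂F/∂y)·y' = 0, solve for y':
  (∂F/∂y)·y' = -∂F/∂x
  dy/dx = -(∂F/∂x)/(∂F/∂y) = -(15x^2 - 1)/(3y^2 - 1) = (1 - 15x^2)/(3y^2 - 1)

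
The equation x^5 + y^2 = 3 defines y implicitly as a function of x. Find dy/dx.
Differentiate both sides with respect to x, treating y as y(x). By the chain rule, any term containing y contributes a factor of y' = dy/dx when we differentiate it.

Move every term to one side and write the relation as F(x, y) = 0. Term by term,
  d/dx[x^5] = 5x^4
  d/dx[y^2] = 2y·y'
  d/dx[-3] = 0

The pieces without y' make up ∂F/∂x and the coefficient of y' is ∂F/∂y:
  ∂F/∂x = 5x^4,
  ∂F/∂y = 2y.

Since d/dx[F] = ∂F/∂x + (∂F/∂y)·y' = 0, solve for y':
  (∂F/∂y)·y' = -∂F/∂x
  dy/dx = -(∂F/∂x)/(∂F/∂y) = -(5x^4)/(2y) = -5x^4/(2y)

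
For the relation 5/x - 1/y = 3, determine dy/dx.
Apply d/dx to both sides, remembering that y depends on x. Each occurrence of y therefore brings in a y' = dy/dx via the chain rule.

With F(x, y) equal to the left-hand side minus the right, differentiate F term by term:
  d/dx[-1/y] = y'/y^2
  d/dx[5/x] = -5/x^2
  d/dx[-3] = 0
Adding these up, d/dx[F] = 0 becomes
  (-5/x^2) + (y^(-2))·y' = 0,
so isolating y',
  dy/dx = -(-5/x^2)/(y^(-2)) = 5y^2/x^2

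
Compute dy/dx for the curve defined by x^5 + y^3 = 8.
Differentiate both sides with respect to x, treating y as y(x). By the chain rule, any term containing y contributes a factor of y' = dy/dx when we differentiate it.

Move every term to one side and write the relation as F(x, y) = 0. Term by term,
  d/dx[x^5] = 5x^4
  d/dx[y^3] = 3y^2·y'
  d/dx[-8] = 0

The pieces without y' make up ∂F/∂x and the coefficient of y' is ∂F/∂y:
  ∂F/∂x = 5x^4,
  ∂F/∂y = 3y^2.

Since d/dx[F] = ∂F/∂x + (∂F/∂y)·y' = 0, solve for y':
  (∂F/∂y)·y' = -∂F/∂x
  dy/dx = -(∂F/∂x)/(∂F/∂y) = -(5x^4)/(3y^2) = -5x^4/(3y^2)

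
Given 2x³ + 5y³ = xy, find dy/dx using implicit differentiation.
Take d/dx of both sides. Since y is implicitly a function of x, the chain rule attaches a y' = dy/dx factor whenever we differentiate through y.

Set F(x, y) = (left side) − (right side), so the curve is F = 0. Differentiating each term of F:
  d/dx[2x^3] = 6x^2
  d/dx[-xy] = -x·y' - y
  d/dx[5y^3] = 15y^2·y'

Collecting, the y'-free part is the partial derivative in x and the y' coefficient is the partial derivative in y:
  ∂F/∂x = 6x^2 - y
  ∂F/∂y = -x + 15y^2

so d/dx[F(x, y(x))] = ∂F/∂x + (∂F/∂y)·y' = 0. Rearranging,
  dy/dx = -(∂F/∂x)/(∂F/∂y) = -(6x^2 - y)/(-x + 15y^2) = (6x^2 - y)/(x - 15y^2)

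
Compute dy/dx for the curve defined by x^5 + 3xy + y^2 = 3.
Apply d/dx to both sides, remembering that y depends on x. Each occurrence of y therefore brings in a y' = dy/dx via the chain rule.

With F(x, y) equal to the left-hand side minus the right, differentiate F term by term:
  d/dx[x^5] = 5x^4
  d/dx[3xy] = 3x·y' + 3y
  d/dx[y^2] = 2y·y'
  d/dx[-3] = 0
Adding these up, d/dx[F] = 0 becomes
  (5x^4 + 3y) + (3x + 2y)·y' = 0,
so isolating y',
  dy/dx = -(5x^4 + 3y)/(3x + 2y) = (-5x^4 - 3y)/(3x + 2y)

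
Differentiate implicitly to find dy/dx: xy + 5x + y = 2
Differentiate both sides with respect to x, treating y as y(x). By the chain rule, any term containing y contributes a factor of y' = dy/dx when we differentiate it.

Move every term to one side and write the relation as F(x, y) = 0. Term by term,
  d/dx[xy] = x·y' + y
  d/dx[5x] = 5
  d/dx[y] = y'
  d/dx[-2] = 0

The pieces without y' make up ∂F/∂x and the coefficient of y' is ∂F/∂y:
  ∂F/∂x = y + 5,
  ∂F/∂y = x + 1.

Since d/dx[F] = ∂F/∂x + (∂F/∂y)·y' = 0, solve for y':
  (∂F/∂y)·y' = -∂F/∂x
  dy/dx = -(∂F/∂x)/(∂F/∂y) = -(y + 5)/(x + 1) = (-y - 5)/(x + 1)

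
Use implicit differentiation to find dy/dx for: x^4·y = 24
Differentiate the relation implicitly: treat y = y(x) and apply the chain rule, so every y-derivative picks up a y' = dy/dx factor.

With everything moved to the left-hand side, differentiate term by term:
  d/dx[x^4y] = x^4·y' + 4x^3y
  d/dx[-24] = 0

Separating the contributions that come from x directly and those that come through y:
  without y':      4x^3y
  multiplying y':  x^4

so (4x^3y) + (x^4)·y' = 0, and therefore
  dy/dx = -(4x^3y)/(x^4) = -4y/x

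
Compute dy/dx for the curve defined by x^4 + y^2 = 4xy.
Apply d/dx to both sides, remembering that y depends on x. Each occurrence of y therefore brings in a y' = dy/dx via the chain rule.

With F(x, y) equal to the left-hand side minus the right, differentiate F term by term:
  d/dx[x^4] = 4x^3
  d/dx[-4xy] = -4x·y' - 4y
  d/dx[y^2] = 2y·y'
Adding these up, d/dx[F] = 0 becomes
  (4x^3 - 4y) + (-4x + 2y)·y' = 0,
so isolating y',
  dy/dx = -(4x^3 - 4y)/(-4x + 2y) = 2(x^3 - y)/(2x - y)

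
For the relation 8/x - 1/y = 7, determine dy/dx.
Take d/dx of both sides. Since y is implicitly a function of x, the chain rule attaches a y' = dy/dx factor whenever we differentiate through y.

Set F(x, y) = (left side) − (right side), so the curve is F = 0. Differentiating each term of F:
  d/dx[-1/y] = y'/y^2
  d/dx[8/x] = -8/x^2
  d/dx[-7] = 0

Collecting, the y'-free part is the partial derivative in x and the y' coefficient is the partial derivative in y:
  ∂F/∂x = -8/x^2
  ∂F/∂y = y^(-2)

so d/dx[F(x, y(x))] = ∂F/∂x + (∂F/∂y)·y' = 0. Rearranging,
  dy/dx = -(∂F/∂x)/(∂F/∂y) = -(-8/x^2)/(y^(-2)) = 8y^2/x^2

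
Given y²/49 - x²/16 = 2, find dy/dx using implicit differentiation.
Apply d/dx to both sides, remembering that y depends on x. Each occurrence of y therefore brings in a y' = dy/dx via the chain rule.

With F(x, y) equal to the left-hand side minus the right, differentiate F term by term:
  d/dx[-x^2/16] = -x/8
  d/dx[y^2/49] = 2y·y'/49
  d/dx[-2] = 0
Adding these up, d/dx[F] = 0 becomes
  (-x/8) + (2y/49)·y' = 0,
so isolating y',
  dy/dx = -(-x/8)/(2y/49) = 49x/(16y)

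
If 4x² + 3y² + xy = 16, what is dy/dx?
Differentiate the relation implicitly: treat y = y(x) and apply the chain rule, so every y-derivative picks up a y' = dy/dx factor.

With everything moved to the left-hand side, differentiate term by term:
  d/dx[4x^2] = 8x
  d/dx[xy] = x·y' + y
  d/dx[3y^2] = 6y·y'
  d/dx[-16] = 0

Separating the contributions that come from x directly and those that come through y:
  without y':      8x + y
  multiplying y':  x + 6y

so (8x + y) + (x + 6y)·y' = 0, and therefore
  dy/dx = -(8x + y)/(x + 6y) = (-8x - y)/(x + 6y)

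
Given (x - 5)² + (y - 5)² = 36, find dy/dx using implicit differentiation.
Differentiate the relation implicitly: treat y = y(x) and apply the chain rule, so every y-derivative picks up a y' = dy/dx factor.

With everything moved to the left-hand side, differentiate term by term:
  d/dx[(x - 5)^2] = 2x - 10
  d/dx[(y - 5)^2] = 2·y'(y - 5)
  d/dx[-36] = 0

Separating the contributions that come from x directly and those that come through y:
  without y':      2x - 10
  multiplying y':  2y - 10

so (2x - 10) + (2y - 10)·y' = 0, and therefore
  dy/dx = -(2x - 10)/(2y - 10) = (5 - x)/(y - 5)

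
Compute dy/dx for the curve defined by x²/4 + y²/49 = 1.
Take d/dx of both sides. Since y is implicitly a function of x, the chain rule attaches a y' = dy/dx factor whenever we differentiate through y.

Set F(x, y) = (left side) − (right side), so the curve is F = 0. Differentiating each term of F:
  d/dx[x^2/4] = x/2
  d/dx[y^2/49] = 2y·y'/49
  d/dx[-1] = 0

Collecting, the y'-free part is the partial derivative in x and the y' coefficient is the partial derivative in y:
  ∂F/∂x = x/2
  ∂F/∂y = 2y/49

so d/dx[F(x, y(x))] = ∂F/∂x + (∂F/∂y)·y' = 0. Rearranging,
  dy/dx = -(∂F/∂x)/(∂F/∂y) = -(x/2)/(2y/49) = -49x/(4y)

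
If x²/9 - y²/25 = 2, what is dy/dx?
Differentiate both sides with respect to x, treating y as y(x). By the chain rule, any term containing y contributes a factor of y' = dy/dx when we differentiate it.

Move every term to one side and write the relation as F(x, y) = 0. Term by term,
  d/dx[x^2/9] = 2x/9
  d/dx[-y^2/25] = -2y·y'/25
  d/dx[-2] = 0

The pieces without y' make up ∂F/∂x and the coefficient of y' is ∂F/∂y:
  ∂F/∂x = 2x/9,
  ∂F/∂y = -2y/25.

Since d/dx[F] = ∂F/∂x + (∂F/∂y)·y' = 0, solve for y':
  (∂F/∂y)·y' = -∂F/∂x
  dy/dx = -(∂F/∂x)/(∂F/∂y) = -(2x/9)/(-2y/25) = 25x/(9y)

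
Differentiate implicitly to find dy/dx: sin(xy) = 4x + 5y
Differentiate both sides with respect to x, treating y as y(x). By the chain rule, any term containing y contributes a factor of y' = dy/dx when we differentiate it.

Move every term to one side and write the relation as F(x, y) = 0. Term by term,
  d/dx[-4x] = -4
  d/dx[-5y] = -5·y'
  d/dx[sin(xy)] = (x·y' + y)·cos(xy)

The pieces without y' make up ∂F/∂x and the coefficient of y' is ∂F/∂y:
  ∂F/∂x = y·cos(xy) - 4,
  ∂F/∂y = x·cos(xy) - 5.

Since d/dx[F] = ∂F/∂x + (∂F/∂y)·y' = 0, solve for y':
  (∂F/∂y)·y' = -∂F/∂x
  dy/dx = -(∂F/∂x)/(∂F/∂y) = -(y·cos(xy) - 4)/(x·cos(xy) - 5) = (-y·cos(xy) + 4)/(x·cos(xy) - 5)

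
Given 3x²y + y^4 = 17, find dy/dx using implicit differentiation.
Differentiate the relation implicitly: treat y = y(x) and apply the chain rule, so every y-derivative picks up a y' = dy/dx factor.

With everything moved to the left-hand side, differentiate term by term:
  d/dx[3x^2y] = 3x^2·y' + 6xy
  d/dx[y^4] = 4y^3·y'
  d/dx[-17] = 0

Separating the contributions that come from x directly and those that come through y:
  without y':      6xy
  multiplying y':  3x^2 + 4y^3

so (6xy) + (3x^2 + 4y^3)·y' = 0, and therefore
  dy/dx = -(6xy)/(3x^2 + 4y^3) = -6xy/(3x^2 + 4y^3)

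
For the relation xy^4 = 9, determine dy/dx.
Differentiate both sides with respect to x, treating y as y(x). By the chain rule, any term containing y contributes a factor of y' = dy/dx when we differentiate it.

Move every term to one side and write the relation as F(x, y) = 0. Term by term,
  d/dx[xy^4] = 4xy^3·y' + y^4
  d/dx[-9] = 0

The pieces without y' make up ∂F/∂x and the coefficient of y' is ∂F/∂y:
  ∂F/∂x = y^4,
  ∂F/∂y = 4xy^3.

Since d/dx[F] = ∂F/∂x + (∂F/∂y)·y' = 0, solve for y':
  (∂F/∂y)·y' = -∂F/∂x
  dy/dx = -(∂F/∂x)/(∂F/∂y) = -(y^4)/(4xy^3) = -y/(4x)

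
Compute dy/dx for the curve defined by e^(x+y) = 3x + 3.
Differentiate the relation implicitly: treat y = y(x) and apply the chain rule, so every y-derivative picks up a y' = dy/dx factor.

With everything moved to the left-hand side, differentiate term by term:
  d/dx[-3x] = -3
  d/dx[e^(x + y)] = (y' + 1)·e^(x + y)
  d/dx[-3] = 0

Separating the contributions that come from x directly and those that come through y:
  without y':      e^(x + y) - 3
  multiplying y':  e^(x + y)

so (e^(x + y) - 3) + (e^(x + y))·y' = 0, and therefore
  dy/dx = -(e^(x + y) - 3)/(e^(x + y)) = 3e^(-x - y) - 1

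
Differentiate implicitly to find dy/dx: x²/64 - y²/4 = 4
Apply d/dx to both sides, remembering that y depends on x. Each occurrence of y therefore brings in a y' = dy/dx via the chain rule.

With F(x, y) equal to the left-hand side minus the right, differentiate F term by term:
  d/dx[x^2/64] = x/32
  d/dx[-y^2/4] = -y·y'/2
  d/dx[-4] = 0
Adding these up, d/dx[F] = 0 becomes
  (x/32) + (-y/2)·y' = 0,
so isolating y',
  dy/dx = -(x/32)/(-y/2) = x/(16y)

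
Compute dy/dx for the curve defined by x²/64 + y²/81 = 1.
Differentiate both sides with respect to x, treating y as y(x). By the chain rule, any term containing y contributes a factor of y' = dy/dx when we differentiate it.

Move every term to one side and write the relation as F(x, y) = 0. Term by term,
  d/dx[x^2/64] = x/32
  d/dx[y^2/81] = 2y·y'/81
  d/dx[-1] = 0

The pieces without y' make up ∂F/∂x and the coefficient of y' is ∂F/∂y:
  ∂F/∂x = x/32,
  ∂F/∂y = 2y/81.

Since d/dx[F] = ∂F/∂x + (∂F/∂y)·y' = 0, solve for y':
  (∂F/∂y)·y' = -∂F/∂x
  dy/dx = -(∂F/∂x)/(∂F/∂y) = -(x/32)/(2y/81) = -81x/(64y)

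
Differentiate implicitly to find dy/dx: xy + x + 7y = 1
Differentiate both sides with respect to x, treating y as y(x). By the chain rule, any term containing y contributes a factor of y' = dy/dx when we differentiate it.

Move every term to one side and write the relation as F(x, y) = 0. Term by term,
  d/dx[xy] = x·y' + y
  d/dx[x] = 1
  d/dx[7y] = 7·y'
  d/dx[-1] = 0

The pieces without y' make up ∂F/∂x and the coefficient of y' is ∂F/∂y:
  ∂F/∂x = y + 1,
  ∂F/∂y = x + 7.

Since d/dx[F] = ∂F/∂x + (∂F/∂y)·y' = 0, solve for y':
  (∂F/∂y)·y' = -∂F/∂x
  dy/dx = -(∂F/∂x)/(∂F/∂y) = -(y + 1)/(x + 7) = (-y - 1)/(x + 7)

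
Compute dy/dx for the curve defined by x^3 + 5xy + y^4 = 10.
Apply d/dx to both sides, remembering that y depends on x. Each occurrence of y therefore brings in a y' = dy/dx via the chain rule.

With F(x, y) equal to the left-hand side minus the right, differentiate F term by term:
  d/dx[x^3] = 3x^2
  d/dx[5xy] = 5x·y' + 5y
  d/dx[y^4] = 4y^3·y'
  d/dx[-10] = 0
Adding these up, d/dx[F] = 0 becomes
  (3x^2 + 5y) + (5x + 4y^3)·y' = 0,
so isolating y',
  dy/dx = -(3x^2 + 5y)/(5x + 4y^3) = (-3x^2 - 5y)/(5x + 4y^3)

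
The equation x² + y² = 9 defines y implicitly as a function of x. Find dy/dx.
Differentiate both sides with respect to x, treating y as y(x). By the chain rule, any term containing y contributes a factor of y' = dy/dx when we differentiate it.

Move every term to one side and write the relation as F(x, y) = 0. Term by term,
  d/dx[x^2] = 2x
  d/dx[y^2] = 2y·y'
  d/dx[-9] = 0

The pieces without y' make up ∂F/∂x and the coefficient of y' is ∂F/∂y:
  ∂F/∂x = 2x,
  ∂F/∂y = 2y.

Since d/dx[F] = ∂F/∂x + (∂F/∂y)·y' = 0, solve for y':
  (∂F/∂y)·y' = -∂F/∂x
  dy/dx = -(∂F/∂x)/(∂F/∂y) = -(2x)/(2y) = -x/y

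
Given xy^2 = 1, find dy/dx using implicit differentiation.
Apply d/dx to both sides, remembering that y depends on x. Each occurrence of y therefore brings in a y' = dy/dx via the chain rule.

With F(x, y) equal to the left-hand side minus the right, differentiate F term by term:
  d/dx[xy^2] = 2xy·y' + y^2
  d/dx[-1] = 0
Adding these up, d/dx[F] = 0 becomes
  (y^2) + (2xy)·y' = 0,
so isolating y',
  dy/dx = -(y^2)/(2xy) = -y/(2x)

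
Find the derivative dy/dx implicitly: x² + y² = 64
Apply d/dx to both sides, remembering that y depends on x. Each occurrence of y therefore brings in a y' = dy/dx via the chain rule.

With F(x, y) equal to the left-hand side minus the right, differentiate F term by term:
  d/dx[x^2] = 2x
  d/dx[y^2] = 2y·y'
  d/dx[-64] = 0
Adding these up, d/dx[F] = 0 becomes
  (2x) + (2y)·y' = 0,
so isolating y',
  dy/dx = -(2x)/(2y) = -x/y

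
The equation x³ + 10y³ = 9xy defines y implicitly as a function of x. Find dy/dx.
Differentiate the relation implicitly: treat y = y(x) and apply the chain rule, so every y-derivative picks up a y' = dy/dx factor.

With everything moved to the left-hand side, differentiate term by term:
  d/dx[x^3] = 3x^2
  d/dx[-9xy] = -9x·y' - 9y
  d/dx[10y^3] = 30y^2·y'

Separating the contributions that come from x directly and those that come through y:
  without y':      3x^2 - 9y
  multiplying y':  -9x + 30y^2

so (3x^2 - 9y) + (-9x + 30y^2)·y' = 0, and therefore
  dy/dx = -(3x^2 - 9y)/(-9x + 30y^2) = (x^2 - 3y)/(3x - 10y^2)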